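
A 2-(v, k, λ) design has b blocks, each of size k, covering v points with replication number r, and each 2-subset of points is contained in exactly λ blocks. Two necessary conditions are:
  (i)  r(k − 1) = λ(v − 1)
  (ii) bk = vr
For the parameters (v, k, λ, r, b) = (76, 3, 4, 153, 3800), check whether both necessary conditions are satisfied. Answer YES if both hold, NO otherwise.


Condition (i): r(k − 1) = 153·2 = 306; λ(v − 1) = 4·75 = 300. Match? NO.
Condition (ii): bk = 3800·3 = 11400; vr = 76·153 = 11628. Match? NO.
Both conditions hold? NO.

NO


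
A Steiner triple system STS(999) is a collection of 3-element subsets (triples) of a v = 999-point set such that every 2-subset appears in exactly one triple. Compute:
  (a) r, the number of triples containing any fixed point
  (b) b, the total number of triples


An STS(v) is a 2-(v, 3, 1) BIBD: block size k = 3, λ = 1.
Replication: r(k − 1) = λ(v − 1) ⇒ r·2 = 999 − 1 = 998 ⇒ r = 499.
Block count: b = v(v − 1)/6 = 999·998/6 = 997002/6 = 166167.
(Check via bk = vr: 166167·3 = 498501 = 999·499 = 498501 ✓.)

r = 499, b = 166167.


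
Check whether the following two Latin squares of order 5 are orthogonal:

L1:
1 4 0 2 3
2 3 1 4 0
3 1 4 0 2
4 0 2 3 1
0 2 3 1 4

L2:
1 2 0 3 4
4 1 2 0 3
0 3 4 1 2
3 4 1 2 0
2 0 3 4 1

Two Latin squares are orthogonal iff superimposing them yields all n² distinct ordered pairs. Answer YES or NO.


Form the n² = 25 superimposed pairs (L1[i][j], L2[i][j]), row by row (rows and columns indexed from 0):
row 0: (1,1) (4,2) (0,0) (2,3) (3,4)
row 1: (2,4) (3,1) (1,2) (4,0) (0,3)
row 2: (3,0) (1,3) (4,4) (0,1) (2,2)
row 3: (4,3) (0,4) (2,1) (3,2) (1,0)
row 4: (0,2) (2,0) (3,3) (1,4) (4,1)
Orthogonality requires all 25 pairs distinct.
Check by first coordinate: for each symbol s of L1, list the L2 entries in the n cells where L1 = s; they must all differ.
  L1 = 0: L2 entries (in reading order) 0, 3, 1, 4, 2 — all 5 distinct ✓
  L1 = 1: L2 entries (in reading order) 1, 2, 3, 0, 4 — all 5 distinct ✓
  L1 = 2: L2 entries (in reading order) 3, 4, 2, 1, 0 — all 5 distinct ✓
  L1 = 3: L2 entries (in reading order) 4, 1, 0, 2, 3 — all 5 distinct ✓
  L1 = 4: L2 entries (in reading order) 2, 0, 4, 3, 1 — all 5 distinct ✓
Every symbol of L1 meets every symbol of L2 exactly once, so all 25 pairs are distinct (25 of 25).
Conclusion: YES.

YES


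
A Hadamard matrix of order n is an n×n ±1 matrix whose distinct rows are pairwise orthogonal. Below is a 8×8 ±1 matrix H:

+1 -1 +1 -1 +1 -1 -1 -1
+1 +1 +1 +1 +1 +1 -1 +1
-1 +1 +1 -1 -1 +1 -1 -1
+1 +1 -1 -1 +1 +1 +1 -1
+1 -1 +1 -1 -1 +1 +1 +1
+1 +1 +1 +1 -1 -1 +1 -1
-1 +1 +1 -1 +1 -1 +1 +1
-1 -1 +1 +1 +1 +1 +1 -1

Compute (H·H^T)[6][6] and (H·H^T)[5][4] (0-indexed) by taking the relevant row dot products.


Row 4 of H: [1, -1, 1, -1, -1, 1, 1, 1].
Row 5 of H: [1, 1, 1, 1, -1, -1, 1, -1].
Row 6 of H: [-1, 1, 1, -1, 1, -1, 1, 1].
(H·H^T)[6][6] = Σ_j H[6][j]·H[6][j] = (-1)² + (1)² + (1)² + (-1)² + (1)² + (-1)² + (1)² + (1)² = 1 + 1 + 1 + 1 + 1 + 1 + 1 + 1 = 8.
(H·H^T)[5][4] = Σ_j H[5][j]·H[4][j] = (1)·(1) + (1)·(-1) + (1)·(1) + (1)·(-1) + (-1)·(-1) + (-1)·(1) + (1)·(1) + (-1)·(1) = 1 + -1 + 1 + -1 + 1 + -1 + 1 + -1 = 0.
So rows 5 and 4 are orthogonal; the diagonal entry equals n = 8.

(6,6) entry = 8; (5,4) entry = 0.


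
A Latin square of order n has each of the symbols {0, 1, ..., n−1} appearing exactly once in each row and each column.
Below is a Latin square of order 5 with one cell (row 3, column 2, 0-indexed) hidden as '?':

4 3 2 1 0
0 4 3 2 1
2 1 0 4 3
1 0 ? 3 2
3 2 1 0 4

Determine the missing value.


Row 3 contains symbols [0, 1, 2, 3] — missing [4].
Column 2 contains symbols [0, 1, 2, 3] — missing [4].
The missing symbol must appear in both missing sets; intersection = [4].
Therefore the hidden value is 4.

Missing value = 4.


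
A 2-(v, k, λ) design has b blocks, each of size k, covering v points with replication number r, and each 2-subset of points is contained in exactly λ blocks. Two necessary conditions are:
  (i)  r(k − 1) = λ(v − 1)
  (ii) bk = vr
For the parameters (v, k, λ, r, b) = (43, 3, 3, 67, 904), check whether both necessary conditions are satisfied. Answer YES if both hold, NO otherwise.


Condition (i): r(k − 1) = 67·2 = 134; λ(v − 1) = 3·42 = 126. Match? NO.
Condition (ii): bk = 904·3 = 2712; vr = 43·67 = 2881. Match? NO.
Both conditions hold? NO.

NO


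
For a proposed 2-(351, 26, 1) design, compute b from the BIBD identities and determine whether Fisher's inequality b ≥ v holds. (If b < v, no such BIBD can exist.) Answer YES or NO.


r = λ(v − 1)/(k − 1) = 1·350/25 = 14.
b = vr/k = 351·14/26 = 189.
Fisher's inequality: b ≥ v ⇔ 189 ≥ 351? NO.

NO


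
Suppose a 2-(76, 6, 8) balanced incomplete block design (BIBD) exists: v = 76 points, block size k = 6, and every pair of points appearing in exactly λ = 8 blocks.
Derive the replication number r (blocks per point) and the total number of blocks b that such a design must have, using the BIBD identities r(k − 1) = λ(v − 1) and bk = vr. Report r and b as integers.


Any 2-(v, k, λ) BIBD satisfies two necessary conditions:
  (i)  Each point sits in r blocks, and counting incidences through any fixed point gives r(k − 1) = λ(v − 1), so r = λ(v − 1)/(k − 1).
  (ii) Total incidences bk = vr, so b = vr/k.
Step 1: r = λ(v − 1)/(k − 1) = 8·(76 − 1)/(6 − 1) = 8·75/5 = 600/5 = 120.
Step 2: b = vr/k = 76·120/6 = 9120/6 = 1520.
Check integrality: r = 120 ∈ Z ✓, b = 1520 ∈ Z ✓.
(These identities are necessary conditions: they determine r and b for any design with these parameters, but do not by themselves prove that one exists.)

r = 120, b = 1520.


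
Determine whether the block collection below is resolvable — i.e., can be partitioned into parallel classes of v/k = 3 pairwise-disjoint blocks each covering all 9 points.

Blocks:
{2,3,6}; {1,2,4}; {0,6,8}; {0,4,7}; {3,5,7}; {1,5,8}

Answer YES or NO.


v = 9, block size k = 3, number of blocks = 6.
For resolvability, blocks must partition into parallel classes of size v/k = 3.
Total blocks must therefore be a multiple of 3: 6 = 3·2 + 0 ⇒ divisible ✓.
Greedy packing gives 2 candidate class(es). Each should be a full parallel class (size 3, covers all 9 points).
  Class 1 (3 blocks): {2,3,6}; {0,4,7}; {1,5,8}. Points covered: [0, 1, 2, 3, 4, 5, 6, 7, 8].
  Class 2 (3 blocks): {1,2,4}; {0,6,8}; {3,5,7}. Points covered: [0, 1, 2, 3, 4, 5, 6, 7, 8].
All classes full (size 3)? YES. All classes cover every point? YES.
Resolvable? YES.

YES


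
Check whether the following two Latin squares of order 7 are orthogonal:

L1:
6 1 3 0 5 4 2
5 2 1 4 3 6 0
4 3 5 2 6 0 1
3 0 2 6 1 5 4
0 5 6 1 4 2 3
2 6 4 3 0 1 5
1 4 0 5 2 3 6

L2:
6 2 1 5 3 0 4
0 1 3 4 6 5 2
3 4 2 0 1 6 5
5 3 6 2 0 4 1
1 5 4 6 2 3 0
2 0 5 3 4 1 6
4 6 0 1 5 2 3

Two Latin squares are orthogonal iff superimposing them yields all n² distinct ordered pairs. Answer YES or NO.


Form the n² = 49 superimposed pairs (L1[i][j], L2[i][j]), row by row (rows and columns indexed from 0):
row 0: (6,6) (1,2) (3,1) (0,5) (5,3) (4,0) (2,4)
row 1: (5,0) (2,1) (1,3) (4,4) (3,6) (6,5) (0,2)
row 2: (4,3) (3,4) (5,2) (2,0) (6,1) (0,6) (1,5)
row 3: (3,5) (0,3) (2,6) (6,2) (1,0) (5,4) (4,1)
row 4: (0,1) (5,5) (6,4) (1,6) (4,2) (2,3) (3,0)
row 5: (2,2) (6,0) (4,5) (3,3) (0,4) (1,1) (5,6)
row 6: (1,4) (4,6) (0,0) (5,1) (2,5) (3,2) (6,3)
Orthogonality requires all 49 pairs distinct.
Check by first coordinate: for each symbol s of L1, list the L2 entries in the n cells where L1 = s; they must all differ.
  L1 = 0: L2 entries (in reading order) 5, 2, 6, 3, 1, 4, 0 — all 7 distinct ✓
  L1 = 1: L2 entries (in reading order) 2, 3, 5, 0, 6, 1, 4 — all 7 distinct ✓
  L1 = 2: L2 entries (in reading order) 4, 1, 0, 6, 3, 2, 5 — all 7 distinct ✓
  L1 = 3: L2 entries (in reading order) 1, 6, 4, 5, 0, 3, 2 — all 7 distinct ✓
  L1 = 4: L2 entries (in reading order) 0, 4, 3, 1, 2, 5, 6 — all 7 distinct ✓
  L1 = 5: L2 entries (in reading order) 3, 0, 2, 4, 5, 6, 1 — all 7 distinct ✓
  L1 = 6: L2 entries (in reading order) 6, 5, 1, 2, 4, 0, 3 — all 7 distinct ✓
Every symbol of L1 meets every symbol of L2 exactly once, so all 49 pairs are distinct (49 of 49).
Conclusion: YES.

YES


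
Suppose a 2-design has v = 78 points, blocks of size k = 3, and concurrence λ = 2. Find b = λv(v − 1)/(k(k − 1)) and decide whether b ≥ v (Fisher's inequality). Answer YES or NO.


b = λv(v − 1)/(k(k − 1)) = 2·78·77/(3·2) = 12012/6 = 2002.
Compare with v = 78: b ≥ v, so Fisher's inequality holds.

YES


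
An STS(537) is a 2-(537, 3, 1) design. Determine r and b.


An STS(v) is a 2-(v, 3, 1) BIBD: block size k = 3, λ = 1.
Replication: r(k − 1) = λ(v − 1) ⇒ r·2 = 537 − 1 = 536 ⇒ r = 268.
Block count: bk = vr ⇒ b·3 = 537·268 = 143916 ⇒ b = 47972.

r = 268, b = 47972.


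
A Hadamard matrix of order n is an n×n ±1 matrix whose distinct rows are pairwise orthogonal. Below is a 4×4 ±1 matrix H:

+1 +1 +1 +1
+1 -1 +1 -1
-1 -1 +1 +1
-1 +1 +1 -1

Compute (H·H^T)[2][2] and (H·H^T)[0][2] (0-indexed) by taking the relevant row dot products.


Row 0 of H: [1, 1, 1, 1].
Row 2 of H: [-1, -1, 1, 1].
(H·H^T)[2][2] = Σ_j H[2][j]·H[2][j] = (-1)² + (-1)² + (1)² + (1)² = 1 + 1 + 1 + 1 = 4.
(H·H^T)[0][2] = Σ_j H[0][j]·H[2][j] = (1)·(-1) + (1)·(-1) + (1)·(1) + (1)·(1) = -1 + -1 + 1 + 1 = 0.
So rows 0 and 2 are orthogonal; the diagonal entry equals n = 4.

(2,2) entry = 4; (0,2) entry = 0.


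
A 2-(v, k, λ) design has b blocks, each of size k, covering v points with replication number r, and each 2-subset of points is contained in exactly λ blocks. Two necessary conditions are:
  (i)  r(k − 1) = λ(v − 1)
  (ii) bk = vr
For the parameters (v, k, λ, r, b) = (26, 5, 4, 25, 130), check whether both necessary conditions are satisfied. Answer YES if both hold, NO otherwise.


Condition (i): r(k − 1) = 25·4 = 100; λ(v − 1) = 4·25 = 100. Match? YES.
Condition (ii): bk = 130·5 = 650; vr = 26·25 = 650. Match? YES.
Both conditions hold? YES.

YES


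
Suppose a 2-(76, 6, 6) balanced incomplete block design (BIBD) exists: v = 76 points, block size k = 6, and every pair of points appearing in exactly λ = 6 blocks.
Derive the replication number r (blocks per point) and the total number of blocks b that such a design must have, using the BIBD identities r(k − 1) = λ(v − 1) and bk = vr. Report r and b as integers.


Any 2-(v, k, λ) BIBD satisfies two necessary conditions:
  (i)  Each point sits in r blocks, and counting incidences through any fixed point gives r(k − 1) = λ(v − 1), so r = λ(v − 1)/(k − 1).
  (ii) Total incidences bk = vr, so b = vr/k.
Step 1: r = λ(v − 1)/(k − 1) = 6·(76 − 1)/(6 − 1) = 6·75/5 = 450/5 = 90.
Step 2: b = vr/k = 76·90/6 = 6840/6 = 1140.
Check integrality: r = 90 ∈ Z ✓, b = 1140 ∈ Z ✓.
(These identities are necessary conditions: they determine r and b for any design with these parameters, but do not by themselves prove that one exists.)

r = 90, b = 1140.


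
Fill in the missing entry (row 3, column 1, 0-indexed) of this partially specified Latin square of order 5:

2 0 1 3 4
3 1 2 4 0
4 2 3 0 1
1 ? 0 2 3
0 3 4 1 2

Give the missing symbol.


Row 3 contains symbols [0, 1, 2, 3] — missing [4].
Column 1 contains symbols [0, 1, 2, 3] — missing [4].
The missing symbol must appear in both missing sets; intersection = [4].
Therefore the hidden value is 4.

Missing value = 4.


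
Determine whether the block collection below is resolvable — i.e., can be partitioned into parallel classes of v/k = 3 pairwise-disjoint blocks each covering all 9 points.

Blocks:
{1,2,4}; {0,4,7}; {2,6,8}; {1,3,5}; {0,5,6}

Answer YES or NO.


v = 9, block size k = 3, number of blocks = 5.
For resolvability, blocks must partition into parallel classes of size v/k = 3.
Total blocks must therefore be a multiple of 3: 5 = 3·1 + 2 ⇒ not divisible ✗.
Resolvable? NO.

NO


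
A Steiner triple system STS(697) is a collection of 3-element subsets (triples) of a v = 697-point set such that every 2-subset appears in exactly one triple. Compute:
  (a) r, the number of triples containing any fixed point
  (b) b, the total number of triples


An STS(v) is a 2-(v, 3, 1) BIBD: block size k = 3, λ = 1.
Replication: r(k − 1) = λ(v − 1) ⇒ r·2 = 697 − 1 = 696 ⇒ r = 348.
Block count: bk = vr ⇒ b·3 = 697·348 = 242556 ⇒ b = 80852.
(Check via b = v(v − 1)/6 = 697·696/6 = 485112/6 = 80852.)

r = 348, b = 80852.


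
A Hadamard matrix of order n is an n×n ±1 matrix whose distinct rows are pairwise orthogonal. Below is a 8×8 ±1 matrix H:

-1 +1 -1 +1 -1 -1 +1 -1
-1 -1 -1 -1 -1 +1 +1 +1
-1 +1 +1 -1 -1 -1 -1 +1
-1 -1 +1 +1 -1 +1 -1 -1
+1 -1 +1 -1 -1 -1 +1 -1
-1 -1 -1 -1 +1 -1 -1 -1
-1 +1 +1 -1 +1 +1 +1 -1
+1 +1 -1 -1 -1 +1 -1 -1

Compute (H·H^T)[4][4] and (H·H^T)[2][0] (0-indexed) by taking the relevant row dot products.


Row 0 of H: [-1, 1, -1, 1, -1, -1, 1, -1].
Row 2 of H: [-1, 1, 1, -1, -1, -1, -1, 1].
Row 4 of H: [1, -1, 1, -1, -1, -1, 1, -1].
(H·H^T)[4][4] = Σ_j H[4][j]·H[4][j] = (1)² + (-1)² + (1)² + (-1)² + (-1)² + (-1)² + (1)² + (-1)² = 1 + 1 + 1 + 1 + 1 + 1 + 1 + 1 = 8.
(H·H^T)[2][0] = Σ_j H[2][j]·H[0][j] = (-1)·(-1) + (1)·(1) + (1)·(-1) + (-1)·(1) + (-1)·(-1) + (-1)·(-1) + (-1)·(1) + (1)·(-1) = 1 + 1 + -1 + -1 + 1 + 1 + -1 + -1 = 0.
So rows 2 and 0 are orthogonal; the diagonal entry equals n = 8.

(4,4) entry = 8; (2,0) entry = 0.


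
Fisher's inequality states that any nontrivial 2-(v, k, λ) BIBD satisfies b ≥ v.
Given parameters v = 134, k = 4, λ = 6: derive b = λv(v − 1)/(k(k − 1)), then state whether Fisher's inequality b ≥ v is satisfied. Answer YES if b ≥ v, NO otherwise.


r = λ(v − 1)/(k − 1) = 6·133/3 = 266.
b = vr/k = 134·266/4 = 8911.
Fisher's inequality: b ≥ v ⇔ 8911 ≥ 134? YES.

YES


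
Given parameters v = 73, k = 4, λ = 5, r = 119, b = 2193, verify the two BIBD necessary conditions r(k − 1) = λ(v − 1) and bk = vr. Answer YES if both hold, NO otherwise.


Condition (i): r(k − 1) = 119·3 = 357; λ(v − 1) = 5·72 = 360. Match? NO.
Condition (ii): bk = 2193·4 = 8772; vr = 73·119 = 8687. Match? NO.
Both conditions hold? NO.

NO


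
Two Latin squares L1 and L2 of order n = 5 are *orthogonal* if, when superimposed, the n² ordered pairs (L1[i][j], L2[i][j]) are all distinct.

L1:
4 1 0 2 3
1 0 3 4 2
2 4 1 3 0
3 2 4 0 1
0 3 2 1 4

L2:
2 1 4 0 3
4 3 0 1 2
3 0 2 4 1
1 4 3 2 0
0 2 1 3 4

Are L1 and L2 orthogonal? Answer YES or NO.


Form the n² = 25 superimposed pairs (L1[i][j], L2[i][j]), row by row (rows and columns indexed from 0):
row 0: (4,2) (1,1) (0,4) (2,0) (3,3)
row 1: (1,4) (0,3) (3,0) (4,1) (2,2)
row 2: (2,3) (4,0) (1,2) (3,4) (0,1)
row 3: (3,1) (2,4) (4,3) (0,2) (1,0)
row 4: (0,0) (3,2) (2,1) (1,3) (4,4)
Orthogonality requires all 25 pairs distinct.
Check by first coordinate: for each symbol s of L1, list the L2 entries in the n cells where L1 = s; they must all differ.
  L1 = 0: L2 entries (in reading order) 4, 3, 1, 2, 0 — all 5 distinct ✓
  L1 = 1: L2 entries (in reading order) 1, 4, 2, 0, 3 — all 5 distinct ✓
  L1 = 2: L2 entries (in reading order) 0, 2, 3, 4, 1 — all 5 distinct ✓
  L1 = 3: L2 entries (in reading order) 3, 0, 4, 1, 2 — all 5 distinct ✓
  L1 = 4: L2 entries (in reading order) 2, 1, 0, 3, 4 — all 5 distinct ✓
Every symbol of L1 meets every symbol of L2 exactly once, so all 25 pairs are distinct (25 of 25).
Conclusion: YES.

YES


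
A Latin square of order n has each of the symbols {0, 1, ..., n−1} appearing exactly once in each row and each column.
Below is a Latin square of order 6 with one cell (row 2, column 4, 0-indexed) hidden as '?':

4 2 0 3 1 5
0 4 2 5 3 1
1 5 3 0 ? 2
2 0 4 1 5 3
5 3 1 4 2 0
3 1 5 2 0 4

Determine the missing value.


Row 2 contains symbols [0, 1, 2, 3, 5] — missing [4].
Column 4 contains symbols [0, 1, 2, 3, 5] — missing [4].
The missing symbol must appear in both missing sets; intersection = [4].
Therefore the hidden value is 4.

Missing value = 4.


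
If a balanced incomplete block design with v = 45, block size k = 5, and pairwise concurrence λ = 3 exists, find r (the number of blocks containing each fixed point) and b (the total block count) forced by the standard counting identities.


Any 2-(v, k, λ) BIBD satisfies two necessary conditions:
  (i)  Each point sits in r blocks, and counting incidences through any fixed point gives r(k − 1) = λ(v − 1), so r = λ(v − 1)/(k − 1).
  (ii) Total incidences bk = vr, so b = vr/k.
Step 1: r = λ(v − 1)/(k − 1) = 3·(45 − 1)/(5 − 1) = 3·44/4 = 132/4 = 33.
Step 2: b = vr/k = 45·33/5 = 1485/5 = 297.
Check integrality: r = 33 ∈ Z ✓, b = 297 ∈ Z ✓.
(These identities are necessary conditions: they determine r and b for any design with these parameters, but do not by themselves prove that one exists.)

r = 33, b = 297.


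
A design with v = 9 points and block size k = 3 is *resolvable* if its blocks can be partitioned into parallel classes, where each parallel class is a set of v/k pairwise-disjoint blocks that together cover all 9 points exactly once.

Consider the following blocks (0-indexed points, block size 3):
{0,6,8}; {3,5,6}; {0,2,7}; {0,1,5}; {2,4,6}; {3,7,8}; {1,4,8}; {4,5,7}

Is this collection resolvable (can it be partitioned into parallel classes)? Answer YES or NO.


v = 9, block size k = 3, number of blocks = 8.
For resolvability, blocks must partition into parallel classes of size v/k = 3.
Total blocks must therefore be a multiple of 3: 8 = 3·2 + 2 ⇒ not divisible ✗.
Resolvable? NO.

NO


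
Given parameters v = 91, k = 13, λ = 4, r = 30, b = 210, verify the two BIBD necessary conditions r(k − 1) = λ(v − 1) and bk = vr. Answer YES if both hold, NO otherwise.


Condition (i): r(k − 1) = 30·12 = 360; λ(v − 1) = 4·90 = 360. Match? YES.
Condition (ii): bk = 210·13 = 2730; vr = 91·30 = 2730. Match? YES.
Both conditions hold? YES.

YES


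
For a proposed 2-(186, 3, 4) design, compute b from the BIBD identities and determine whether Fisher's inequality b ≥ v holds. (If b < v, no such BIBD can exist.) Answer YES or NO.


r = λ(v − 1)/(k − 1) = 4·185/2 = 370.
b = vr/k = 186·370/3 = 22940.
Fisher's inequality: b ≥ v ⇔ 22940 ≥ 186? YES.

YES


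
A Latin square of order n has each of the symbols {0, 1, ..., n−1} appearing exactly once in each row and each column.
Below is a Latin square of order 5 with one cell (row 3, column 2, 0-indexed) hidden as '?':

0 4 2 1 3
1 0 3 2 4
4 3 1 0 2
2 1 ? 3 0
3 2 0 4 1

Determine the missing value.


Row 3 contains symbols [0, 1, 2, 3] — missing [4].
Column 2 contains symbols [0, 1, 2, 3] — missing [4].
The missing symbol must appear in both missing sets; intersection = [4].
Therefore the hidden value is 4.

Missing value = 4.


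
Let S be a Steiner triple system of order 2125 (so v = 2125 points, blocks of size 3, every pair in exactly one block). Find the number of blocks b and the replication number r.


An STS(v) is a 2-(v, 3, 1) BIBD: block size k = 3, λ = 1.
Replication: r(k − 1) = λ(v − 1) ⇒ r·2 = 2125 − 1 = 2124 ⇒ r = 1062.
Block count: bk = vr ⇒ b·3 = 2125·1062 = 2256750 ⇒ b = 752250.

r = 1062, b = 752250.


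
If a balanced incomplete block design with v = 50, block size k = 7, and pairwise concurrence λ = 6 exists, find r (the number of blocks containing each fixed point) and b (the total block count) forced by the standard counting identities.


Any 2-(v, k, λ) BIBD satisfies two necessary conditions:
  (i)  Each point sits in r blocks, and counting incidences through any fixed point gives r(k − 1) = λ(v − 1), so r = λ(v − 1)/(k − 1).
  (ii) Total incidences bk = vr, so b = vr/k.
Step 1: r = λ(v − 1)/(k − 1) = 6·(50 − 1)/(7 − 1) = 6·49/6 = 294/6 = 49.
Step 2: b = vr/k = 50·49/7 = 2450/7 = 350.
Check integrality: r = 49 ∈ Z ✓, b = 350 ∈ Z ✓.
(These identities are necessary conditions: they determine r and b for any design with these parameters, but do not by themselves prove that one exists.)

r = 49, b = 350.


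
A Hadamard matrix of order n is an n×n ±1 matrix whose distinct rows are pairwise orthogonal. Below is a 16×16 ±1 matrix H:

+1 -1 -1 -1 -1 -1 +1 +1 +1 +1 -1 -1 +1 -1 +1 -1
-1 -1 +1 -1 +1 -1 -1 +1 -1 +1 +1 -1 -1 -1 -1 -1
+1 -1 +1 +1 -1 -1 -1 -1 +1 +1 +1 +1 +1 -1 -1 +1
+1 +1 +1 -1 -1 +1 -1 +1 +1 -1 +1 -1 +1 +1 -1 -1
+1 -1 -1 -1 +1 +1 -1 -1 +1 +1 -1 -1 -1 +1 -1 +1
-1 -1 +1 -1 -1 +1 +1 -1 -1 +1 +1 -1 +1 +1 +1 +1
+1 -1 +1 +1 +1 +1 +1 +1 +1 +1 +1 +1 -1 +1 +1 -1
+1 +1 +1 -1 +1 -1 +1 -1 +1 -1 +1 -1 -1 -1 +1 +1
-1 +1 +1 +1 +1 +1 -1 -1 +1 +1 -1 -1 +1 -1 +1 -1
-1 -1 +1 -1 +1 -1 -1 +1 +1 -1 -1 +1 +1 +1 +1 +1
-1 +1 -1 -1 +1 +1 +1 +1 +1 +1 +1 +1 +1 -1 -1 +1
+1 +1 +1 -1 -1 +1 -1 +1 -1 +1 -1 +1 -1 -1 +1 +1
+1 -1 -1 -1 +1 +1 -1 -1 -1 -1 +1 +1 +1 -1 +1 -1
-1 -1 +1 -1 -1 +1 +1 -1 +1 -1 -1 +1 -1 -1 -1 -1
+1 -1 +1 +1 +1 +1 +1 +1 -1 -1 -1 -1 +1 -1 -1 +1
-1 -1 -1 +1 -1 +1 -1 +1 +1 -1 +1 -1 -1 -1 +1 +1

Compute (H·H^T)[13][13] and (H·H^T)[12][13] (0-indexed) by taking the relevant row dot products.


Row 12 of H: [1, -1, -1, -1, 1, 1, -1, -1, -1, -1, 1, 1, 1, -1, 1, -1].
Row 13 of H: [-1, -1, 1, -1, -1, 1, 1, -1, 1, -1, -1, 1, -1, -1, -1, -1].
(H·H^T)[13][13] = Σ_j H[13][j]·H[13][j] = (-1)² + (-1)² + (1)² + (-1)² + (-1)² + (1)² + (1)² + (-1)² + (1)² + (-1)² + (-1)² + (1)² + (-1)² + (-1)² + (-1)² + (-1)² = 1 + 1 + 1 + 1 + 1 + 1 + 1 + 1 + 1 + 1 + 1 + 1 + 1 + 1 + 1 + 1 = 16.
(H·H^T)[12][13] = Σ_j H[12][j]·H[13][j] = (1)·(-1) + (-1)·(-1) + (-1)·(1) + (-1)·(-1) + (1)·(-1) + (1)·(1) + (-1)·(1) + (-1)·(-1) + (-1)·(1) + (-1)·(-1) + (1)·(-1) + (1)·(1) + (1)·(-1) + (-1)·(-1) + (1)·(-1) + (-1)·(-1) = -1 + 1 + -1 + 1 + -1 + 1 + -1 + 1 + -1 + 1 + -1 + 1 + -1 + 1 + -1 + 1 = 0.
So rows 12 and 13 are orthogonal; the diagonal entry equals n = 16.

(13,13) entry = 16; (12,13) entry = 0.


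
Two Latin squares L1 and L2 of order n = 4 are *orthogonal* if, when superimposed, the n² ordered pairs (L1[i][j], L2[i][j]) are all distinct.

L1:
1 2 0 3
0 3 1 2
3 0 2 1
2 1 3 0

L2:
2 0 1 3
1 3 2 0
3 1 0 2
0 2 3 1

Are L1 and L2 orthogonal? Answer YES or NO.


Form the n² = 16 superimposed pairs (L1[i][j], L2[i][j]), row by row (rows and columns indexed from 0):
row 0: (1,2) (2,0) (0,1) (3,3)
row 1: (0,1) (3,3) (1,2) (2,0)
row 2: (3,3) (0,1) (2,0) (1,2)
row 3: (2,0) (1,2) (3,3) (0,1)
Orthogonality requires all 16 pairs distinct.
But the pair (0,1) repeats: cell (0,2) has L1 = 0, L2 = 1, and cell (1,0) has L1 = 0, L2 = 1.
A repeated pair means some other pair never occurs (only 4 distinct pairs out of 16), so the squares are not orthogonal.
Conclusion: NO.

NO


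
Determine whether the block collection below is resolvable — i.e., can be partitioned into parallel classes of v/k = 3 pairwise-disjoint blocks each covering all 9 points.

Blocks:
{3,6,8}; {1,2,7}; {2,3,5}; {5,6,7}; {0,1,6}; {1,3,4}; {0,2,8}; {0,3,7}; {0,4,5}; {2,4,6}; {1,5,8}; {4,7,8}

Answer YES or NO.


v = 9, block size k = 3, number of blocks = 12.
For resolvability, blocks must partition into parallel classes of size v/k = 3.
Total blocks must therefore be a multiple of 3: 12 = 3·4 + 0 ⇒ divisible ✓.
Greedy packing gives 4 candidate class(es). Each should be a full parallel class (size 3, covers all 9 points).
  Class 1 (3 blocks): {3,6,8}; {1,2,7}; {0,4,5}. Points covered: [0, 1, 2, 3, 4, 5, 6, 7, 8].
  Class 2 (3 blocks): {2,3,5}; {0,1,6}; {4,7,8}. Points covered: [0, 1, 2, 3, 4, 5, 6, 7, 8].
  Class 3 (3 blocks): {5,6,7}; {1,3,4}; {0,2,8}. Points covered: [0, 1, 2, 3, 4, 5, 6, 7, 8].
  Class 4 (3 blocks): {0,3,7}; {2,4,6}; {1,5,8}. Points covered: [0, 1, 2, 3, 4, 5, 6, 7, 8].
All classes full (size 3)? YES. All classes cover every point? YES.
Resolvable? YES.

YES


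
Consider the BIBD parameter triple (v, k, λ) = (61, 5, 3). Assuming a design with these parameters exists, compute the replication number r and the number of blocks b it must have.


Any 2-(v, k, λ) BIBD satisfies two necessary conditions:
  (i)  Each point sits in r blocks, and counting incidences through any fixed point gives r(k − 1) = λ(v − 1), so r = λ(v − 1)/(k − 1).
  (ii) Total incidences bk = vr, so b = vr/k.
Step 1: r = λ(v − 1)/(k − 1) = 3·(61 − 1)/(5 − 1) = 3·60/4 = 180/4 = 45.
Step 2: b = vr/k = 61·45/5 = 2745/5 = 549.
Check integrality: r = 45 ∈ Z ✓, b = 549 ∈ Z ✓.
(These identities are necessary conditions: they determine r and b for any design with these parameters, but do not by themselves prove that one exists.)

r = 45, b = 549.


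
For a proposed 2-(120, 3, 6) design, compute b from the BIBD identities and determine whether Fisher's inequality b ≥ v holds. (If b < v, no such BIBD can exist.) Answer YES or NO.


r = λ(v − 1)/(k − 1) = 6·119/2 = 357.
b = vr/k = 120·357/3 = 14280.
Fisher's inequality: b ≥ v ⇔ 14280 ≥ 120? YES.

YES


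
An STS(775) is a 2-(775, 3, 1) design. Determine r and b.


An STS(v) is a 2-(v, 3, 1) BIBD: block size k = 3, λ = 1.
Replication: r(k − 1) = λ(v − 1) ⇒ r·2 = 775 − 1 = 774 ⇒ r = 387.
Block count: bk = vr ⇒ b·3 = 775·387 = 299925 ⇒ b = 99975.
(Check via b = v(v − 1)/6 = 775·774/6 = 599850/6 = 99975.)

r = 387, b = 99975.


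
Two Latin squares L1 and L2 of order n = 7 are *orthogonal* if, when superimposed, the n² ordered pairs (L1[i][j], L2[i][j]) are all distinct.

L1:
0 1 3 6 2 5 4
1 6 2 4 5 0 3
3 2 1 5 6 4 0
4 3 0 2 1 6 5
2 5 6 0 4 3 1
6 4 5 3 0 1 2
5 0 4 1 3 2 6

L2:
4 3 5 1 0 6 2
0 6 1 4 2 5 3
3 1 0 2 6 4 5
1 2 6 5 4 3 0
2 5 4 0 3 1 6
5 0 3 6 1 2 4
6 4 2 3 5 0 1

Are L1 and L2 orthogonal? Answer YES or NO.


Form the n² = 49 superimposed pairs (L1[i][j], L2[i][j]), row by row (rows and columns indexed from 0):
row 0: (0,4) (1,3) (3,5) (6,1) (2,0) (5,6) (4,2)
row 1: (1,0) (6,6) (2,1) (4,4) (5,2) (0,5) (3,3)
row 2: (3,3) (2,1) (1,0) (5,2) (6,6) (4,4) (0,5)
row 3: (4,1) (3,2) (0,6) (2,5) (1,4) (6,3) (5,0)
row 4: (2,2) (5,5) (6,4) (0,0) (4,3) (3,1) (1,6)
row 5: (6,5) (4,0) (5,3) (3,6) (0,1) (1,2) (2,4)
row 6: (5,6) (0,4) (4,2) (1,3) (3,5) (2,0) (6,1)
Orthogonality requires all 49 pairs distinct.
But the pair (3,3) repeats: cell (1,6) has L1 = 3, L2 = 3, and cell (2,0) has L1 = 3, L2 = 3.
A repeated pair means some other pair never occurs (only 35 distinct pairs out of 49), so the squares are not orthogonal.
Conclusion: NO.

NO


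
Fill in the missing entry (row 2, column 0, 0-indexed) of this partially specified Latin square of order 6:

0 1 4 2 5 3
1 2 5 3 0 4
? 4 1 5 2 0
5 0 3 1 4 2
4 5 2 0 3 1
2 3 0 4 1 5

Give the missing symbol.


Row 2 contains symbols [0, 1, 2, 4, 5] — missing [3].
Column 0 contains symbols [0, 1, 2, 4, 5] — missing [3].
The missing symbol must appear in both missing sets; intersection = [3].
Therefore the hidden value is 3.

Missing value = 3.


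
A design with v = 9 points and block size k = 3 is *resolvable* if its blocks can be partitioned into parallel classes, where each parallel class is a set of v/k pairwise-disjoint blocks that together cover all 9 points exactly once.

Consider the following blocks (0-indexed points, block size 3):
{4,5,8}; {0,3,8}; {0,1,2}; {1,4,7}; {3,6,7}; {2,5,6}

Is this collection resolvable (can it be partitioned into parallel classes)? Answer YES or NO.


v = 9, block size k = 3, number of blocks = 6.
For resolvability, blocks must partition into parallel classes of size v/k = 3.
Total blocks must therefore be a multiple of 3: 6 = 3·2 + 0 ⇒ divisible ✓.
Greedy packing gives 2 candidate class(es). Each should be a full parallel class (size 3, covers all 9 points).
  Class 1 (3 blocks): {4,5,8}; {0,1,2}; {3,6,7}. Points covered: [0, 1, 2, 3, 4, 5, 6, 7, 8].
  Class 2 (3 blocks): {0,3,8}; {1,4,7}; {2,5,6}. Points covered: [0, 1, 2, 3, 4, 5, 6, 7, 8].
All classes full (size 3)? YES. All classes cover every point? YES.
Resolvable? YES.

YES


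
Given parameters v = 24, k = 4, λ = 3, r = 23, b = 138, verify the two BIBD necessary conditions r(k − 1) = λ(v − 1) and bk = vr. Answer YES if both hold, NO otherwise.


Condition (i): r(k − 1) = 23·3 = 69; λ(v − 1) = 3·23 = 69. Match? YES.
Condition (ii): bk = 138·4 = 552; vr = 24·23 = 552. Match? YES.
Both conditions hold? YES.

YES


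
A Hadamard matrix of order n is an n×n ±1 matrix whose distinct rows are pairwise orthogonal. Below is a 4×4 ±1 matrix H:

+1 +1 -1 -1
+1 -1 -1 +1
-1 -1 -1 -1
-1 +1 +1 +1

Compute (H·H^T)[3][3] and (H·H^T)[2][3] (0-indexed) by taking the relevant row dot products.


Row 2 of H: [-1, -1, -1, -1].
Row 3 of H: [-1, 1, 1, 1].
(H·H^T)[3][3] = Σ_j H[3][j]·H[3][j] = (-1)² + (1)² + (1)² + (1)² = 1 + 1 + 1 + 1 = 4.
(H·H^T)[2][3] = Σ_j H[2][j]·H[3][j] = (-1)·(-1) + (-1)·(1) + (-1)·(1) + (-1)·(1) = 1 + -1 + -1 + -1 = -2.
Rows 2 and 3 are not orthogonal (dot product = -2 ≠ 0), so H is not a Hadamard matrix.

(3,3) entry = 4; (2,3) entry = -2.


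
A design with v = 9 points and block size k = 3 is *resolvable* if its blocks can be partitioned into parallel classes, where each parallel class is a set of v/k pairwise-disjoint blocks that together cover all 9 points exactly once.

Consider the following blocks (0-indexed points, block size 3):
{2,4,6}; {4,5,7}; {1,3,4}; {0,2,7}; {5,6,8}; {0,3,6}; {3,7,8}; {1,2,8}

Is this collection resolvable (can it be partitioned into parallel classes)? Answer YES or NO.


v = 9, block size k = 3, number of blocks = 8.
For resolvability, blocks must partition into parallel classes of size v/k = 3.
Total blocks must therefore be a multiple of 3: 8 = 3·2 + 2 ⇒ not divisible ✗.
Resolvable? NO.

NO


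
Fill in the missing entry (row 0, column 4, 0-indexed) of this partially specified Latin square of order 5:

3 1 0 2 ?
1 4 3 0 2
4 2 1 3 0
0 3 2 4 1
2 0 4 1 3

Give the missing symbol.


Row 0 contains symbols [0, 1, 2, 3] — missing [4].
Column 4 contains symbols [0, 1, 2, 3] — missing [4].
The missing symbol must appear in both missing sets; intersection = [4].
Therefore the hidden value is 4.

Missing value = 4.


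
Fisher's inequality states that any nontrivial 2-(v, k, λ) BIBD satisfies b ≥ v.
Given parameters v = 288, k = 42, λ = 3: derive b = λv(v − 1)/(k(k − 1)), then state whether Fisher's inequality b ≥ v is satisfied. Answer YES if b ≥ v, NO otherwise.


b = λv(v − 1)/(k(k − 1)) = 3·288·287/(42·41) = 247968/1722 = 144.
Compare with v = 288: b < v, so Fisher's inequality fails.

NO


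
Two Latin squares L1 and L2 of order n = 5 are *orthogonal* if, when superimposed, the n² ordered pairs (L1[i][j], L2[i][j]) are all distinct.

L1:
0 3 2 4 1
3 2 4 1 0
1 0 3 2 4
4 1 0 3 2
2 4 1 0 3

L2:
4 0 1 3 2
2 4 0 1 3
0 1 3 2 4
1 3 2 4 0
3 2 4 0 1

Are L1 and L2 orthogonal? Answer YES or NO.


Form the n² = 25 superimposed pairs (L1[i][j], L2[i][j]), row by row (rows and columns indexed from 0):
row 0: (0,4) (3,0) (2,1) (4,3) (1,2)
row 1: (3,2) (2,4) (4,0) (1,1) (0,3)
row 2: (1,0) (0,1) (3,3) (2,2) (4,4)
row 3: (4,1) (1,3) (0,2) (3,4) (2,0)
row 4: (2,3) (4,2) (1,4) (0,0) (3,1)
Orthogonality requires all 25 pairs distinct.
Check by first coordinate: for each symbol s of L1, list the L2 entries in the n cells where L1 = s; they must all differ.
  L1 = 0: L2 entries (in reading order) 4, 3, 1, 2, 0 — all 5 distinct ✓
  L1 = 1: L2 entries (in reading order) 2, 1, 0, 3, 4 — all 5 distinct ✓
  L1 = 2: L2 entries (in reading order) 1, 4, 2, 0, 3 — all 5 distinct ✓
  L1 = 3: L2 entries (in reading order) 0, 2, 3, 4, 1 — all 5 distinct ✓
  L1 = 4: L2 entries (in reading order) 3, 0, 4, 1, 2 — all 5 distinct ✓
Every symbol of L1 meets every symbol of L2 exactly once, so all 25 pairs are distinct (25 of 25).
Conclusion: YES.

YES


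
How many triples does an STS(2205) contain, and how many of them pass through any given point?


An STS(v) is a 2-(v, 3, 1) BIBD: block size k = 3, λ = 1.
Replication: r(k − 1) = λ(v − 1) ⇒ r·2 = 2205 − 1 = 2204 ⇒ r = 1102.
Block count: b = v(v − 1)/6 = 2205·2204/6 = 4859820/6 = 809970.
(Check via bk = vr: 809970·3 = 2429910 = 2205·1102 = 2429910 ✓.)

r = 1102, b = 809970.


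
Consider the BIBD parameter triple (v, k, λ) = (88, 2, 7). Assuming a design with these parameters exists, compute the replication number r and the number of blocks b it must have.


Any 2-(v, k, λ) BIBD satisfies two necessary conditions:
  (i)  Each point sits in r blocks, and counting incidences through any fixed point gives r(k − 1) = λ(v − 1), so r = λ(v − 1)/(k − 1).
  (ii) Total incidences bk = vr, so b = vr/k.
Step 1: r = λ(v − 1)/(k − 1) = 7·(88 − 1)/(2 − 1) = 7·87/1 = 609/1 = 609.
Step 2: b = vr/k = 88·609/2 = 53592/2 = 26796.
Check integrality: r = 609 ∈ Z ✓, b = 26796 ∈ Z ✓.
(These identities are necessary conditions: they determine r and b for any design with these parameters, but do not by themselves prove that one exists.)

r = 609, b = 26796.


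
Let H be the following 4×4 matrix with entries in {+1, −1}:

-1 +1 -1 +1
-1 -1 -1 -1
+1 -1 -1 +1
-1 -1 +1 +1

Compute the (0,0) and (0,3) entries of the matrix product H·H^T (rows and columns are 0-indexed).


Row 0 of H: [-1, 1, -1, 1].
Row 3 of H: [-1, -1, 1, 1].
(H·H^T)[0][0] = Σ_j H[0][j]·H[0][j] = (-1)² + (1)² + (-1)² + (1)² = 1 + 1 + 1 + 1 = 4.
(H·H^T)[0][3] = Σ_j H[0][j]·H[3][j] = (-1)·(-1) + (1)·(-1) + (-1)·(1) + (1)·(1) = 1 + -1 + -1 + 1 = 0.
So rows 0 and 3 are orthogonal; the diagonal entry equals n = 4.

(0,0) entry = 4; (0,3) entry = 0.


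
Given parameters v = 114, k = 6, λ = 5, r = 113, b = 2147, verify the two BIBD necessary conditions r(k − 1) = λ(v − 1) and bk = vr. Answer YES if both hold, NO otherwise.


Condition (i): r(k − 1) = 113·5 = 565; λ(v − 1) = 5·113 = 565. Match? YES.
Condition (ii): bk = 2147·6 = 12882; vr = 114·113 = 12882. Match? YES.
Both conditions hold? YES.

YES


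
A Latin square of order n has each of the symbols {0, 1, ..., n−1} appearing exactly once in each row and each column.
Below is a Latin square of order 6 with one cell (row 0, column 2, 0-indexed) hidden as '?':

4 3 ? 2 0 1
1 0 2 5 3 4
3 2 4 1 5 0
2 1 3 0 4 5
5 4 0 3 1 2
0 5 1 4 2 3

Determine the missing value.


Row 0 contains symbols [0, 1, 2, 3, 4] — missing [5].
Column 2 contains symbols [0, 1, 2, 3, 4] — missing [5].
The missing symbol must appear in both missing sets; intersection = [5].
Therefore the hidden value is 5.

Missing value = 5.


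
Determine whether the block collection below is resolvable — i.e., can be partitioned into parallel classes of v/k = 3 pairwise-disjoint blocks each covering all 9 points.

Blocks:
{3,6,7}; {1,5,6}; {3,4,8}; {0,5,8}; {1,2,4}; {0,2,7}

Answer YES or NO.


v = 9, block size k = 3, number of blocks = 6.
For resolvability, blocks must partition into parallel classes of size v/k = 3.
Total blocks must therefore be a multiple of 3: 6 = 3·2 + 0 ⇒ divisible ✓.
Greedy packing gives 2 candidate class(es). Each should be a full parallel class (size 3, covers all 9 points).
  Class 1 (3 blocks): {3,6,7}; {0,5,8}; {1,2,4}. Points covered: [0, 1, 2, 3, 4, 5, 6, 7, 8].
  Class 2 (3 blocks): {1,5,6}; {3,4,8}; {0,2,7}. Points covered: [0, 1, 2, 3, 4, 5, 6, 7, 8].
All classes full (size 3)? YES. All classes cover every point? YES.
Resolvable? YES.

YES


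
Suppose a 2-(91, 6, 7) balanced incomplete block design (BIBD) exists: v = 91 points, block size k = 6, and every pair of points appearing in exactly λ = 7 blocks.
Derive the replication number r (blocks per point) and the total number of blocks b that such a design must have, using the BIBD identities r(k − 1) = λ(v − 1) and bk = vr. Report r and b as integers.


Any 2-(v, k, λ) BIBD satisfies two necessary conditions:
  (i)  Each point sits in r blocks, and counting incidences through any fixed point gives r(k − 1) = λ(v − 1), so r = λ(v − 1)/(k − 1).
  (ii) Total incidences bk = vr, so b = vr/k.
Step 1: r = λ(v − 1)/(k − 1) = 7·(91 − 1)/(6 − 1) = 7·90/5 = 630/5 = 126.
Step 2: b = vr/k = 91·126/6 = 11466/6 = 1911.
Check integrality: r = 126 ∈ Z ✓, b = 1911 ∈ Z ✓.
(These identities are necessary conditions: they determine r and b for any design with these parameters, but do not by themselves prove that one exists.)

r = 126, b = 1911.


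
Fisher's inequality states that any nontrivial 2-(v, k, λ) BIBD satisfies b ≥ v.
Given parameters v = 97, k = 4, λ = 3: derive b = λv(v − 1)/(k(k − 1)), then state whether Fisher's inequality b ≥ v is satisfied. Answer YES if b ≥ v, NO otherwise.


r = λ(v − 1)/(k − 1) = 3·96/3 = 96.
b = vr/k = 97·96/4 = 2328.
Fisher's inequality: b ≥ v ⇔ 2328 ≥ 97? YES.

YES


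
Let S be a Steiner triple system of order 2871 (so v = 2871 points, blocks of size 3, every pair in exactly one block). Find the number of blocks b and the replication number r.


An STS(v) is a 2-(v, 3, 1) BIBD: block size k = 3, λ = 1.
Replication: r(k − 1) = λ(v − 1) ⇒ r·2 = 2871 − 1 = 2870 ⇒ r = 1435.
Block count: bk = vr ⇒ b·3 = 2871·1435 = 4119885 ⇒ b = 1373295.

r = 1435, b = 1373295.


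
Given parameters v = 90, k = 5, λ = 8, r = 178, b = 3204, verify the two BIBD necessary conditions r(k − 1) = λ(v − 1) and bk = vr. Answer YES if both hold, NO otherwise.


Condition (i): r(k − 1) = 178·4 = 712; λ(v − 1) = 8·89 = 712. Match? YES.
Condition (ii): bk = 3204·5 = 16020; vr = 90·178 = 16020. Match? YES.
Both conditions hold? YES.

YES


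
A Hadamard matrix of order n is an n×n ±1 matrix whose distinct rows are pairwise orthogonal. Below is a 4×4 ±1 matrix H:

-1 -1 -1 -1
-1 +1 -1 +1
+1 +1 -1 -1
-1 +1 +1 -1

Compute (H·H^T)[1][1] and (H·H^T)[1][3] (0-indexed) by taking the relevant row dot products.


Row 1 of H: [-1, 1, -1, 1].
Row 3 of H: [-1, 1, 1, -1].
(H·H^T)[1][1] = Σ_j H[1][j]·H[1][j] = (-1)² + (1)² + (-1)² + (1)² = 1 + 1 + 1 + 1 = 4.
(H·H^T)[1][3] = Σ_j H[1][j]·H[3][j] = (-1)·(-1) + (1)·(1) + (-1)·(1) + (1)·(-1) = 1 + 1 + -1 + -1 = 0.
So rows 1 and 3 are orthogonal; the diagonal entry equals n = 4.

(1,1) entry = 4; (1,3) entry = 0.


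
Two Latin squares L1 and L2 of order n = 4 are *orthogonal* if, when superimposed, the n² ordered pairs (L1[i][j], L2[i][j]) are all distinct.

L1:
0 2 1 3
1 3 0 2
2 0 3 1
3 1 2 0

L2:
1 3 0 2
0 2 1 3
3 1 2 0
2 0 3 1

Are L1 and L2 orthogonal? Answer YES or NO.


Form the n² = 16 superimposed pairs (L1[i][j], L2[i][j]), row by row (rows and columns indexed from 0):
row 0: (0,1) (2,3) (1,0) (3,2)
row 1: (1,0) (3,2) (0,1) (2,3)
row 2: (2,3) (0,1) (3,2) (1,0)
row 3: (3,2) (1,0) (2,3) (0,1)
Orthogonality requires all 16 pairs distinct.
But the pair (1,0) repeats: cell (0,2) has L1 = 1, L2 = 0, and cell (1,0) has L1 = 1, L2 = 0.
A repeated pair means some other pair never occurs (only 4 distinct pairs out of 16), so the squares are not orthogonal.
Conclusion: NO.

NO


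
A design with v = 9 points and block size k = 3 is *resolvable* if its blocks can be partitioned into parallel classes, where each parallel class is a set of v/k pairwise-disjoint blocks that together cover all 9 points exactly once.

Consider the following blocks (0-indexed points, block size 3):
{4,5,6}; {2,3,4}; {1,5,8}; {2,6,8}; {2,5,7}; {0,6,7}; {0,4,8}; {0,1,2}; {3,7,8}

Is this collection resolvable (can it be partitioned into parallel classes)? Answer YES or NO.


v = 9, block size k = 3, number of blocks = 9.
For resolvability, blocks must partition into parallel classes of size v/k = 3.
Total blocks must therefore be a multiple of 3: 9 = 3·3 + 0 ⇒ divisible ✓.
Consider block {2,6,8}. It intersects every other block in the collection, so no parallel class of size 3 can contain it.
Since every block must belong to some parallel class in a resolution, the collection cannot be partitioned into parallel classes.
Resolvable? NO.

NO


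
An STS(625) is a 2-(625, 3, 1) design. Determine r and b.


An STS(v) is a 2-(v, 3, 1) BIBD: block size k = 3, λ = 1.
Replication: r(k − 1) = λ(v − 1) ⇒ r·2 = 625 − 1 = 624 ⇒ r = 312.
Block count: bk = vr ⇒ b·3 = 625·312 = 195000 ⇒ b = 65000.

r = 312, b = 65000.
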